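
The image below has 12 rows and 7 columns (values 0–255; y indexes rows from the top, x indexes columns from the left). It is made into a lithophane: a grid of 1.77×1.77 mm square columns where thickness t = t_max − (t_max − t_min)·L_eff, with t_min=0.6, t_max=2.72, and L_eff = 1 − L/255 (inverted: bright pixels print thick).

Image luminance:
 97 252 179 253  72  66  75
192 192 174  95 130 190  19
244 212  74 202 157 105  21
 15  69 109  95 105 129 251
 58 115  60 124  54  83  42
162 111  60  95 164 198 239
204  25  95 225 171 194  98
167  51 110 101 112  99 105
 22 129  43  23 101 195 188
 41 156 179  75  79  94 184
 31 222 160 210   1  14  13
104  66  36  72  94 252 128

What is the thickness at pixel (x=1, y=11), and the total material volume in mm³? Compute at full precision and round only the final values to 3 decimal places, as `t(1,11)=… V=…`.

span = t_max - t_min = 2.72 - 0.6 = 2.120
L(1,11) = 66, L_eff = 1 - 66/255 = 0.741176 (inverted)
t(1,11) = 2.72 - 2.120·0.741176 = 1.149
Σt over all 12·7 pixels = 283908/2125 ≈ 133.6037647
V = pitch²·Σt = 1.77²·283908/2125 = 418.567

t(1,11)=1.149 V=418.567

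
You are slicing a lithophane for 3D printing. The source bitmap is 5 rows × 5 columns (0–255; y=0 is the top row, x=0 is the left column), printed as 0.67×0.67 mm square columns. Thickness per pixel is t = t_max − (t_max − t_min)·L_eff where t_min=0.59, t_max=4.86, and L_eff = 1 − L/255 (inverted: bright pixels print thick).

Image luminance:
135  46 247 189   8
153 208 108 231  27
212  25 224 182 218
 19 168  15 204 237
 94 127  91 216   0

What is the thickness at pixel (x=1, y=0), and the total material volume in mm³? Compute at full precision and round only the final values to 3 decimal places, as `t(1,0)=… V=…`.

span = t_max - t_min = 4.86 - 0.59 = 4.270
L(1,0) = 46, L_eff = 1 - 46/255 = 0.819608 (inverted)
t(1,0) = 4.86 - 4.270·0.819608 = 1.360
Σt over all 5·5 pixels = 607031/8500 ≈ 71.4154118
V = pitch²·Σt = 0.67²·607031/8500 = 32.058

t(1,0)=1.360 V=32.058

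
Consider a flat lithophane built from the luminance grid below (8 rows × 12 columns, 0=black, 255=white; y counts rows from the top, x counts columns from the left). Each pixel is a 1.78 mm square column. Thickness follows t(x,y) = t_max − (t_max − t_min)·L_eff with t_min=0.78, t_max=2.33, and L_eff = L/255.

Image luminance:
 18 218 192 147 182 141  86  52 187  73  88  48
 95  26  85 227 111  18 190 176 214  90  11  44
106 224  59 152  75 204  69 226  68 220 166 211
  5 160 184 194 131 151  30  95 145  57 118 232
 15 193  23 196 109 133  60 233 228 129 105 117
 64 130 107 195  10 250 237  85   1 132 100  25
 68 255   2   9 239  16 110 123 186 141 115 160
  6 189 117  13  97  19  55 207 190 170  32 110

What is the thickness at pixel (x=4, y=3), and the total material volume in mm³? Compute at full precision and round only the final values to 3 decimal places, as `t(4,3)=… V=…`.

span = t_max - t_min = 2.33 - 0.78 = 1.550
L(4,3) = 131, L_eff = 131/255 = 0.513725
t(4,3) = 2.33 - 1.550·0.513725 = 1.534
Σt over all 8·12 pixels = 784051/5100 ≈ 153.7354902
V = pitch²·Σt = 1.78²·784051/5100 = 487.096

t(4,3)=1.534 V=487.096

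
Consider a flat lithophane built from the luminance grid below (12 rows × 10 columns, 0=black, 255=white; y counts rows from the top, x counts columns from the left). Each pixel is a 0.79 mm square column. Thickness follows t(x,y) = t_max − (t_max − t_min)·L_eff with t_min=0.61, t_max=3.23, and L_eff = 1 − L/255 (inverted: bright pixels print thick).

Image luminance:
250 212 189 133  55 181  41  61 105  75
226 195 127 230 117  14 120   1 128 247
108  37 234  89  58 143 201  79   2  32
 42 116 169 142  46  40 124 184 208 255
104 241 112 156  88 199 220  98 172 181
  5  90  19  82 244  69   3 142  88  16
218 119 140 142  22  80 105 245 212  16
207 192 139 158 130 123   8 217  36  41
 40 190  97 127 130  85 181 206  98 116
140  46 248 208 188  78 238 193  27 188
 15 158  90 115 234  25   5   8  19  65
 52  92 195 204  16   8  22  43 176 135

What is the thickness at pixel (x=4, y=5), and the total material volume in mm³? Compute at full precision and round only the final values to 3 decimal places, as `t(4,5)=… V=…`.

t(4,5)=3.117 V=137.996

span = t_max - t_min = 3.23 - 0.61 = 2.620
L(4,5) = 244, L_eff = 1 - 244/255 = 0.043137 (inverted)
t(4,5) = 3.23 - 2.620·0.043137 = 3.117
Σt over all 12·10 pixels = 1409588/6375 ≈ 221.1118431
V = pitch²·Σt = 0.79²·1409588/6375 = 137.996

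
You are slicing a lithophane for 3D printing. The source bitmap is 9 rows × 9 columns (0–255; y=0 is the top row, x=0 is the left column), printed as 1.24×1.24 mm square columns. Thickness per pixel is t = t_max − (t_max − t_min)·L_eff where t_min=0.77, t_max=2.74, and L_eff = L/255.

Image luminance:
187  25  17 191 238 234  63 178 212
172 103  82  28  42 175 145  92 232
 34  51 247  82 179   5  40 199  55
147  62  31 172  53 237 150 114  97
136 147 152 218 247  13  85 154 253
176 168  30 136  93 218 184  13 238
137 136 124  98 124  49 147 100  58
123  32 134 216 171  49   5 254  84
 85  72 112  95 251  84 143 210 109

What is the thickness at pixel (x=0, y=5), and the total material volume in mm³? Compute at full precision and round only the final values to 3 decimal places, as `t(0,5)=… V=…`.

t(0,5)=1.380 V=219.688

span = t_max - t_min = 2.74 - 0.77 = 1.970
L(0,5) = 176, L_eff = 176/255 = 0.690196
t(0,5) = 2.74 - 1.970·0.690196 = 1.380
Σt over all 9·9 pixels = 53579/375 ≈ 142.8773333
V = pitch²·Σt = 1.24²·53579/375 = 219.688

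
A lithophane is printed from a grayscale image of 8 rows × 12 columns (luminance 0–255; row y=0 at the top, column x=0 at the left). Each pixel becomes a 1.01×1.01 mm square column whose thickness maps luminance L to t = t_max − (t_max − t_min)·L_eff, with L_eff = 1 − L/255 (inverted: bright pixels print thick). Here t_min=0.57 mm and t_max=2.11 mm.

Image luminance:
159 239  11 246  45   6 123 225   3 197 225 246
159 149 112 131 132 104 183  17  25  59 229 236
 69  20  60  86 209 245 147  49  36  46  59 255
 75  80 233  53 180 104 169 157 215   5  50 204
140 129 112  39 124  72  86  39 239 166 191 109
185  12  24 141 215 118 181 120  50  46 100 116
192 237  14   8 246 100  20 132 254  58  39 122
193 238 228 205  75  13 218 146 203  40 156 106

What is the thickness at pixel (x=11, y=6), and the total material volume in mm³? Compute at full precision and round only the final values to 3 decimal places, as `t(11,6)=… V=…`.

t(11,6)=1.307 V=130.141

span = t_max - t_min = 2.11 - 0.57 = 1.540
L(11,6) = 122, L_eff = 1 - 122/255 = 0.521569 (inverted)
t(11,6) = 2.11 - 1.540·0.521569 = 1.307
Σt over all 8·12 pixels = 813304/6375 ≈ 127.5770980
V = pitch²·Σt = 1.01²·813304/6375 = 130.141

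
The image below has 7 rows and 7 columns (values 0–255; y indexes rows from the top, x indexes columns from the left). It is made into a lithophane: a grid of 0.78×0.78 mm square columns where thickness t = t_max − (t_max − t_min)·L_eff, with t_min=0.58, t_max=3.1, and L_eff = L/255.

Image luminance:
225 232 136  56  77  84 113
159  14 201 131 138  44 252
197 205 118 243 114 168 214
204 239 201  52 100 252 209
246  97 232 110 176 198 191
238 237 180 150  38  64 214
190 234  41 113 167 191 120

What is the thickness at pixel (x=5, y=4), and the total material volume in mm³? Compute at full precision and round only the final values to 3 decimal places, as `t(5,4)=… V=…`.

span = t_max - t_min = 3.1 - 0.58 = 2.520
L(5,4) = 198, L_eff = 198/255 = 0.776471
t(5,4) = 3.1 - 2.520·0.776471 = 1.143
Σt over all 7·7 pixels = 63553/850 ≈ 74.7682353
V = pitch²·Σt = 0.78²·63553/850 = 45.489

t(5,4)=1.143 V=45.489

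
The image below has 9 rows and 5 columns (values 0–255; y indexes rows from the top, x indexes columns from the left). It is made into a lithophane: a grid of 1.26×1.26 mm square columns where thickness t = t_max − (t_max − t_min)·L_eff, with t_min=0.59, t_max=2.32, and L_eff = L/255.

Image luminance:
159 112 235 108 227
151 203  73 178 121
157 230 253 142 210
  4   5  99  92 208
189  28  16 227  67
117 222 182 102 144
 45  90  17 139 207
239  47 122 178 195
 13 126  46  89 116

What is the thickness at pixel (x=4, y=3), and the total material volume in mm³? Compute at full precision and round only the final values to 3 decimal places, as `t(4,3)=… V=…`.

t(4,3)=0.909 V=101.875

span = t_max - t_min = 2.32 - 0.59 = 1.730
L(4,3) = 208, L_eff = 208/255 = 0.815686
t(4,3) = 2.32 - 1.730·0.815686 = 0.909
Σt over all 9·5 pixels = 163631/2550 ≈ 64.1690196
V = pitch²·Σt = 1.26²·163631/2550 = 101.875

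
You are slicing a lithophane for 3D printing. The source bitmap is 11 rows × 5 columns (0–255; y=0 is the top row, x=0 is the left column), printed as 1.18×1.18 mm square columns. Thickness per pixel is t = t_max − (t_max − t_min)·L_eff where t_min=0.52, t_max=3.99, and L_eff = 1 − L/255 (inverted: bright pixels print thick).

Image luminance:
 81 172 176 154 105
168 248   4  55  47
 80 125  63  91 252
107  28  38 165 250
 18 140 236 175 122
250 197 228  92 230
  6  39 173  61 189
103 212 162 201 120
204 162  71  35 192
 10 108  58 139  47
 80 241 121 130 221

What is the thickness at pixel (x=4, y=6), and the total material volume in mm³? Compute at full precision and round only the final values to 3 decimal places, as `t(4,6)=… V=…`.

t(4,6)=3.092 V=175.904

span = t_max - t_min = 3.99 - 0.52 = 3.470
L(4,6) = 189, L_eff = 1 - 189/255 = 0.258824 (inverted)
t(4,6) = 3.99 - 3.470·0.258824 = 3.092
Σt over all 11·5 pixels = 536909/4250 ≈ 126.3315294
V = pitch²·Σt = 1.18²·536909/4250 = 175.904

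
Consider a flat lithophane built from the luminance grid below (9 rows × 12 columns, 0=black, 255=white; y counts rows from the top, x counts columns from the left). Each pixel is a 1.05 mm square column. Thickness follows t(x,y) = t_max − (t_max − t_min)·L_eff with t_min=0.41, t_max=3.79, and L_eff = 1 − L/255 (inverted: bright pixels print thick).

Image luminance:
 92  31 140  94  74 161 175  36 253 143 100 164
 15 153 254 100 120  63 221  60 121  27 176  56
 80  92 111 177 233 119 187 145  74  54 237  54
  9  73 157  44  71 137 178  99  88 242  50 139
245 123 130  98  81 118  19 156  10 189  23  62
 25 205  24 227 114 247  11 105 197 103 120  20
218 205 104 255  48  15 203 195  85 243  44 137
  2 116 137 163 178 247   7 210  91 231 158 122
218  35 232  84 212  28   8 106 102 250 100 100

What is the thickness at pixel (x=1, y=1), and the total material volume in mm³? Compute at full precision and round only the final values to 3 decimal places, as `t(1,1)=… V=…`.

t(1,1)=2.438 V=242.010

span = t_max - t_min = 3.79 - 0.41 = 3.380
L(1,1) = 153, L_eff = 1 - 153/255 = 0.400000 (inverted)
t(1,1) = 3.79 - 3.380·0.400000 = 2.438
Σt over all 9·12 pixels = 11195/51 ≈ 219.5098039
V = pitch²·Σt = 1.05²·11195/51 = 242.010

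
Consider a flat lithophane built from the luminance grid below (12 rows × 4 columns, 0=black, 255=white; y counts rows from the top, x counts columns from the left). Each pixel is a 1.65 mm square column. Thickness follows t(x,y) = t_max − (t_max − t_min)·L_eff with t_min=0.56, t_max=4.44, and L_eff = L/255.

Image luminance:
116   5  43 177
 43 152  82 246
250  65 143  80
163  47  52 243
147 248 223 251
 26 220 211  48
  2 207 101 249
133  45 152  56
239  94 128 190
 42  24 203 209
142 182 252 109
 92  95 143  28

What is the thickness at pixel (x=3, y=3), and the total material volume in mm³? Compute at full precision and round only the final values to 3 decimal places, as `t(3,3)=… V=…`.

t(3,3)=0.743 V=315.184

span = t_max - t_min = 4.44 - 0.56 = 3.880
L(3,3) = 243, L_eff = 243/255 = 0.952941
t(3,3) = 4.44 - 3.880·0.952941 = 0.743
Σt over all 12·4 pixels = 738034/6375 ≈ 115.7700392
V = pitch²·Σt = 1.65²·738034/6375 = 315.184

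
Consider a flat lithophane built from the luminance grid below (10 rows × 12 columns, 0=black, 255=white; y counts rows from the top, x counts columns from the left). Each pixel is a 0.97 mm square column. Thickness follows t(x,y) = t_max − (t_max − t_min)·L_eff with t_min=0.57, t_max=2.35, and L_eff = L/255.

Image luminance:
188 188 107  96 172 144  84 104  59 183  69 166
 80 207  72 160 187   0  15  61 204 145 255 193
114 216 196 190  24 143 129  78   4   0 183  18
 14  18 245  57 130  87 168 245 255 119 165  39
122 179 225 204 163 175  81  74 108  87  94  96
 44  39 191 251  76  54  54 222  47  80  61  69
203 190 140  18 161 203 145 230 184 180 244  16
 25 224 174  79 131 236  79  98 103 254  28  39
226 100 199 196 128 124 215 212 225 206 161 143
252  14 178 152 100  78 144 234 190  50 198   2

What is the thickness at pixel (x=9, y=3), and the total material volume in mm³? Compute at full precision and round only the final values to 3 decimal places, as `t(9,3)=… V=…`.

t(9,3)=1.519 V=161.017

span = t_max - t_min = 2.35 - 0.57 = 1.780
L(9,3) = 119, L_eff = 119/255 = 0.466667
t(9,3) = 2.35 - 1.780·0.466667 = 1.519
Σt over all 10·12 pixels = 2181913/12750 ≈ 171.1304314
V = pitch²·Σt = 0.97²·2181913/12750 = 161.017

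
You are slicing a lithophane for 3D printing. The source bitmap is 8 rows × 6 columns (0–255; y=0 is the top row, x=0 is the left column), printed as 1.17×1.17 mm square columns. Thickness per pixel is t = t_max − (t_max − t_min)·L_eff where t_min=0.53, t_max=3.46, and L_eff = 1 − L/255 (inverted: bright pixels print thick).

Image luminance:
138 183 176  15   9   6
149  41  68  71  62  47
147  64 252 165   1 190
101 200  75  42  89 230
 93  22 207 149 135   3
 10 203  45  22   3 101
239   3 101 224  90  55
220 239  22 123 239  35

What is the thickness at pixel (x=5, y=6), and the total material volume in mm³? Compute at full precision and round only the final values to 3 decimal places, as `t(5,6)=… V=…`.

span = t_max - t_min = 3.46 - 0.53 = 2.930
L(5,6) = 55, L_eff = 1 - 55/255 = 0.784314 (inverted)
t(5,6) = 3.46 - 2.930·0.784314 = 1.162
Σt over all 8·6 pixels = 536048/6375 ≈ 84.0859608
V = pitch²·Σt = 1.17²·536048/6375 = 115.105

t(5,6)=1.162 V=115.105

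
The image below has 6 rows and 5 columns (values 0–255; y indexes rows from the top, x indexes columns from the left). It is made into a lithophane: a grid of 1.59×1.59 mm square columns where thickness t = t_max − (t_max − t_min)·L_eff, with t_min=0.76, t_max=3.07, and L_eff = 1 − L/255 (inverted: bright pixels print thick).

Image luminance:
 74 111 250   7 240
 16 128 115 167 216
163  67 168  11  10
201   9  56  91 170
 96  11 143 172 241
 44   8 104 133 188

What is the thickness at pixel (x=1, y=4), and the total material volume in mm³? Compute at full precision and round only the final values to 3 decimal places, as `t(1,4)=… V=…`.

span = t_max - t_min = 3.07 - 0.76 = 2.310
L(1,4) = 11, L_eff = 1 - 11/255 = 0.956863 (inverted)
t(1,4) = 3.07 - 2.310·0.956863 = 0.860
Σt over all 6·5 pixels = 45637/850 ≈ 53.6905882
V = pitch²·Σt = 1.59²·45637/850 = 135.735

t(1,4)=0.860 V=135.735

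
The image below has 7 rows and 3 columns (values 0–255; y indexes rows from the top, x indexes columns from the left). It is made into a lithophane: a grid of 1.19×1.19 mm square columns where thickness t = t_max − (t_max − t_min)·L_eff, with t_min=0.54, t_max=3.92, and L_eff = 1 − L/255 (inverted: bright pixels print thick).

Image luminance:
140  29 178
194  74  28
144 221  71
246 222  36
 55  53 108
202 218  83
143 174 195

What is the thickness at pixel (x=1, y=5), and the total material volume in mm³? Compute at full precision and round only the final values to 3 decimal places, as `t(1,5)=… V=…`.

t(1,5)=3.430 V=68.878

span = t_max - t_min = 3.92 - 0.54 = 3.380
L(1,5) = 218, L_eff = 1 - 218/255 = 0.145098 (inverted)
t(1,5) = 3.92 - 3.380·0.145098 = 3.430
Σt over all 7·3 pixels = 206717/4250 ≈ 48.6392941
V = pitch²·Σt = 1.19²·206717/4250 = 68.878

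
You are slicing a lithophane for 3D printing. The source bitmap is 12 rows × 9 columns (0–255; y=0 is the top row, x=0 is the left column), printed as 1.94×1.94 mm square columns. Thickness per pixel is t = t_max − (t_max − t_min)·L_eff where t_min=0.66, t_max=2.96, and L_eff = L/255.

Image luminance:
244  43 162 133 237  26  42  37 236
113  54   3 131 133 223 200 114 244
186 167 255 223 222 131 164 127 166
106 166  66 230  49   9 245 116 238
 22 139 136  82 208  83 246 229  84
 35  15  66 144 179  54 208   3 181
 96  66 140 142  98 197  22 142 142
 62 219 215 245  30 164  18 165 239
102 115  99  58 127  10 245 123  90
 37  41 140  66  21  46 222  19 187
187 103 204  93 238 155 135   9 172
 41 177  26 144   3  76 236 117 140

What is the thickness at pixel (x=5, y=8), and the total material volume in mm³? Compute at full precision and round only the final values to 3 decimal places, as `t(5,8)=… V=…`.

span = t_max - t_min = 2.96 - 0.66 = 2.300
L(5,8) = 10, L_eff = 10/255 = 0.039216
t(5,8) = 2.96 - 2.300·0.039216 = 2.870
Σt over all 12·9 pixels = 166227/850 ≈ 195.5611765
V = pitch²·Σt = 1.94²·166227/850 = 736.014

t(5,8)=2.870 V=736.014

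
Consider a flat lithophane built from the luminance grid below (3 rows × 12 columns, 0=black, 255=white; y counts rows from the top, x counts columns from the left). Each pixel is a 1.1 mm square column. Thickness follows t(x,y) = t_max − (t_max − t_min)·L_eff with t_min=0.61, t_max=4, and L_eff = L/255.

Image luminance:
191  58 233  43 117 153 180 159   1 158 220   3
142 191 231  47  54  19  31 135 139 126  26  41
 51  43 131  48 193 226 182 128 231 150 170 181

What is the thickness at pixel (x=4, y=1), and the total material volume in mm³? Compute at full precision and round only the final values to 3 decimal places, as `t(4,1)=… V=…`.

t(4,1)=3.282 V=102.947

span = t_max - t_min = 4 - 0.61 = 3.390
L(4,1) = 54, L_eff = 54/255 = 0.211765
t(4,1) = 4 - 3.390·0.211765 = 3.282
Σt over all 3·12 pixels = 180796/2125 ≈ 85.0804706
V = pitch²·Σt = 1.1²·180796/2125 = 102.947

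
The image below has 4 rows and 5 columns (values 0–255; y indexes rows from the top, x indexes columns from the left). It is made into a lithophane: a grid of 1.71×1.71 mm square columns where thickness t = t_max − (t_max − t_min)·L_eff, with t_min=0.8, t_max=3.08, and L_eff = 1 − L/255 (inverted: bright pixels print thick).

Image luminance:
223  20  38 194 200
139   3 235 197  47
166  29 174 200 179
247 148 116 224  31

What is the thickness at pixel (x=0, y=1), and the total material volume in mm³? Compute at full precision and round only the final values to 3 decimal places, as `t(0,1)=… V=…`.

span = t_max - t_min = 3.08 - 0.8 = 2.280
L(0,1) = 139, L_eff = 1 - 139/255 = 0.454902 (inverted)
t(0,1) = 3.08 - 2.280·0.454902 = 2.043
Σt over all 4·5 pixels = 17478/425 ≈ 41.1247059
V = pitch²·Σt = 1.71²·17478/425 = 120.253

t(0,1)=2.043 V=120.253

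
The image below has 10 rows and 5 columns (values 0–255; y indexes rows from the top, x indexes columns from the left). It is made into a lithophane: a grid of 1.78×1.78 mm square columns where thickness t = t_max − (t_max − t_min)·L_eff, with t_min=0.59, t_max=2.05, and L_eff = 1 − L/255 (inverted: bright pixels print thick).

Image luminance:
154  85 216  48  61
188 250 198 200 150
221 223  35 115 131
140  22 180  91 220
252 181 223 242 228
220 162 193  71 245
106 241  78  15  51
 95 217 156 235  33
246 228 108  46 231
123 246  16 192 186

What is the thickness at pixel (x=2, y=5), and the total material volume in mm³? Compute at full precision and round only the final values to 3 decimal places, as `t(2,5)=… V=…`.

t(2,5)=1.695 V=234.856

span = t_max - t_min = 2.05 - 0.59 = 1.460
L(2,5) = 193, L_eff = 1 - 193/255 = 0.243137 (inverted)
t(2,5) = 2.05 - 1.460·0.243137 = 1.695
Σt over all 10·5 pixels = 315029/4250 ≈ 74.1244706
V = pitch²·Σt = 1.78²·315029/4250 = 234.856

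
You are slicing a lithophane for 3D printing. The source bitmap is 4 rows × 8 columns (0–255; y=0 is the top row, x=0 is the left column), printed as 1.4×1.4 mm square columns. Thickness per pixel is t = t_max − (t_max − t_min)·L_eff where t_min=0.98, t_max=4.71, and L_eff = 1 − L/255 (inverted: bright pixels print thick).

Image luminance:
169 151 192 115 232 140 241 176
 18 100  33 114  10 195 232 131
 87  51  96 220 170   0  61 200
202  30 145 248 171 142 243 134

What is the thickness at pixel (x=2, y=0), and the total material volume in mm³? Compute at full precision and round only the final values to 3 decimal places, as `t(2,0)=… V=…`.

t(2,0)=3.788 V=189.018

span = t_max - t_min = 4.71 - 0.98 = 3.730
L(2,0) = 192, L_eff = 1 - 192/255 = 0.247059 (inverted)
t(2,0) = 4.71 - 3.730·0.247059 = 3.788
Σt over all 4·8 pixels = 819719/8500 ≈ 96.4375294
V = pitch²·Σt = 1.4²·819719/8500 = 189.018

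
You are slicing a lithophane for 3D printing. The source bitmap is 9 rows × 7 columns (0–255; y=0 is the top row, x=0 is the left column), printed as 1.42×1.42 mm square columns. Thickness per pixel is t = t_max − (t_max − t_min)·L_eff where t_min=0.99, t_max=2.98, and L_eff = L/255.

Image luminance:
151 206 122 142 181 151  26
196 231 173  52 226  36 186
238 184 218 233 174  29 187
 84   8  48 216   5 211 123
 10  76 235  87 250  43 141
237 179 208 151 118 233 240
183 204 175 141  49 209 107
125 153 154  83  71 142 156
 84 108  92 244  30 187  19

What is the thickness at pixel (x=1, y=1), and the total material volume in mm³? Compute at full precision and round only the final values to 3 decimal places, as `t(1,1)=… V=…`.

t(1,1)=1.177 V=237.550

span = t_max - t_min = 2.98 - 0.99 = 1.990
L(1,1) = 231, L_eff = 231/255 = 0.905882
t(1,1) = 2.98 - 1.990·0.905882 = 1.177
Σt over all 9·7 pixels = 1001377/8500 ≈ 117.8090588
V = pitch²·Σt = 1.42²·1001377/8500 = 237.550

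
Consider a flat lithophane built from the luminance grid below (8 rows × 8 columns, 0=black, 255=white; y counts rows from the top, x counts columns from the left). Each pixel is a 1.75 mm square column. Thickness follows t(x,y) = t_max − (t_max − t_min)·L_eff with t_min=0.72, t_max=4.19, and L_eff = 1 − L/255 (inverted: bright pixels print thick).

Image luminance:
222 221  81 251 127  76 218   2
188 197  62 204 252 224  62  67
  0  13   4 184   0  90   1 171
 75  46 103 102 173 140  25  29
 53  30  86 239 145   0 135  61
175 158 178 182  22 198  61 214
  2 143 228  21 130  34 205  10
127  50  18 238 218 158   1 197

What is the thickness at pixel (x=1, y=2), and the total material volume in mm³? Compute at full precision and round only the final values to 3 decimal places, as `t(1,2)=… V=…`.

t(1,2)=0.897 V=446.466

span = t_max - t_min = 4.19 - 0.72 = 3.470
L(1,2) = 13, L_eff = 1 - 13/255 = 0.949020 (inverted)
t(1,2) = 4.19 - 3.470·0.949020 = 0.897
Σt over all 8·8 pixels = 218677/1500 ≈ 145.7846667
V = pitch²·Σt = 1.75²·218677/1500 = 446.466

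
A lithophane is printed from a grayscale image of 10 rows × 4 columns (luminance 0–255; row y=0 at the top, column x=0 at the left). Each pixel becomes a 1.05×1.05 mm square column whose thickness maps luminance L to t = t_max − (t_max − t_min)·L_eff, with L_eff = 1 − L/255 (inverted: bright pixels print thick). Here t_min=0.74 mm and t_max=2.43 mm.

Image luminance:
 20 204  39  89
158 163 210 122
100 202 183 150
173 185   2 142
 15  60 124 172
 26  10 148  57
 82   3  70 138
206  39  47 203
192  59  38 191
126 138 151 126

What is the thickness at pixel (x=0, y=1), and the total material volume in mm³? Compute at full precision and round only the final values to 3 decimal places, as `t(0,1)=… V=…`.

t(0,1)=1.787 V=65.975

span = t_max - t_min = 2.43 - 0.74 = 1.690
L(0,1) = 158, L_eff = 1 - 158/255 = 0.380392 (inverted)
t(0,1) = 2.43 - 1.690·0.380392 = 1.787
Σt over all 10·4 pixels = 508649/8500 ≈ 59.8410588
V = pitch²·Σt = 1.05²·508649/8500 = 65.975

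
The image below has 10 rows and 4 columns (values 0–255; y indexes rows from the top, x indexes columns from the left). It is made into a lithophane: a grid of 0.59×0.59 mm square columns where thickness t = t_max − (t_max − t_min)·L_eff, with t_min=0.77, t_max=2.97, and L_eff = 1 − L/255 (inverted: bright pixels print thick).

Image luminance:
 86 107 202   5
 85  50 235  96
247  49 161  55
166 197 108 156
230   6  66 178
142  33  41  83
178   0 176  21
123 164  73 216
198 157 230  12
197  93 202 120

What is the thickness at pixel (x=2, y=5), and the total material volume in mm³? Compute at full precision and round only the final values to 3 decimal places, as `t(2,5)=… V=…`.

span = t_max - t_min = 2.97 - 0.77 = 2.200
L(2,5) = 41, L_eff = 1 - 41/255 = 0.839216 (inverted)
t(2,5) = 2.97 - 2.200·0.839216 = 1.124
Σt over all 10·4 pixels = 31218/425 ≈ 73.4541176
V = pitch²·Σt = 0.59²·31218/425 = 25.569

t(2,5)=1.124 V=25.569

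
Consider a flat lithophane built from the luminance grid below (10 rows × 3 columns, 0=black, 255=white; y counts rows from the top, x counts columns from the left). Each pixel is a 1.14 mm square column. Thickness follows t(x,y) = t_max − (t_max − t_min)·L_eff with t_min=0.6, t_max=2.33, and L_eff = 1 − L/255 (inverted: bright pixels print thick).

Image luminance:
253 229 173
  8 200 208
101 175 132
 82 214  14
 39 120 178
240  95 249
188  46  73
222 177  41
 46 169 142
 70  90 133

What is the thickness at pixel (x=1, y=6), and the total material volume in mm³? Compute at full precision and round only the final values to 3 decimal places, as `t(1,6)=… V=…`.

t(1,6)=0.912 V=59.604

span = t_max - t_min = 2.33 - 0.6 = 1.730
L(1,6) = 46, L_eff = 1 - 46/255 = 0.819608 (inverted)
t(1,6) = 2.33 - 1.730·0.819608 = 0.912
Σt over all 10·3 pixels = 389837/8500 ≈ 45.8631765
V = pitch²·Σt = 1.14²·389837/8500 = 59.604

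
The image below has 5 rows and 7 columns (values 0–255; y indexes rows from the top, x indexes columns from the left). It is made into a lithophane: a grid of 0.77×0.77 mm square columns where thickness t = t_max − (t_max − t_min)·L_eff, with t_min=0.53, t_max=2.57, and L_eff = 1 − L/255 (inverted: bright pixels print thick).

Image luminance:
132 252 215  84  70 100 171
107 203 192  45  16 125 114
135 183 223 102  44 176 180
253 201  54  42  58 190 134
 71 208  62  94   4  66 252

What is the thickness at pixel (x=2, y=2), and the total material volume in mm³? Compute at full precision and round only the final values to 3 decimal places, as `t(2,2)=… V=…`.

t(2,2)=2.314 V=32.618

span = t_max - t_min = 2.57 - 0.53 = 2.040
L(2,2) = 223, L_eff = 1 - 223/255 = 0.125490 (inverted)
t(2,2) = 2.57 - 2.040·0.125490 = 2.314
Σt over all 5·7 pixels = 55.014
V = pitch²·Σt = 0.77²·55.014 = 32.618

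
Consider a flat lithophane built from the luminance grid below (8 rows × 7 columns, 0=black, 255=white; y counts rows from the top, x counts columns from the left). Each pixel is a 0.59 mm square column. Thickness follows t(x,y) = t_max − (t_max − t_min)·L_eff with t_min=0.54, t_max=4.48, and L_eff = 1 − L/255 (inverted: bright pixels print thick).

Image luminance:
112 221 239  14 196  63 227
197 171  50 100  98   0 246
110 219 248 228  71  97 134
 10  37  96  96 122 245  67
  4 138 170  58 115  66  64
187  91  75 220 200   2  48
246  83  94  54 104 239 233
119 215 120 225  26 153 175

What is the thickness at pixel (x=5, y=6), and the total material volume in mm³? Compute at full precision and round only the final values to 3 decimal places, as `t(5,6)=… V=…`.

span = t_max - t_min = 4.48 - 0.54 = 3.940
L(5,6) = 239, L_eff = 1 - 239/255 = 0.062745 (inverted)
t(5,6) = 4.48 - 3.940·0.062745 = 4.233
Σt over all 8·7 pixels = 905723/6375 ≈ 142.0741961
V = pitch²·Σt = 0.59²·905723/6375 = 49.456

t(5,6)=4.233 V=49.456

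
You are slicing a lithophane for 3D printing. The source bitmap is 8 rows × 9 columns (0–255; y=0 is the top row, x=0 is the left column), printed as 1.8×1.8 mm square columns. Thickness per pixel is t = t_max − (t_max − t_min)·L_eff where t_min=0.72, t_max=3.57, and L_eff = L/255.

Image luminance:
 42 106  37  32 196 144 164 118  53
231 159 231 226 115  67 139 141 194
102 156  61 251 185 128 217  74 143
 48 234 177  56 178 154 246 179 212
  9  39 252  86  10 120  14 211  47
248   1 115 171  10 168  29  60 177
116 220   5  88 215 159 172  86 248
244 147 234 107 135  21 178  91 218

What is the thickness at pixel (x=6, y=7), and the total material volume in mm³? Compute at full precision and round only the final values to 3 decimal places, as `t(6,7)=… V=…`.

span = t_max - t_min = 3.57 - 0.72 = 2.850
L(6,7) = 178, L_eff = 178/255 = 0.698039
t(6,7) = 3.57 - 2.850·0.698039 = 1.581
Σt over all 8·9 pixels = 10147/68 ≈ 149.2205882
V = pitch²·Σt = 1.8²·10147/68 = 483.475

t(6,7)=1.581 V=483.475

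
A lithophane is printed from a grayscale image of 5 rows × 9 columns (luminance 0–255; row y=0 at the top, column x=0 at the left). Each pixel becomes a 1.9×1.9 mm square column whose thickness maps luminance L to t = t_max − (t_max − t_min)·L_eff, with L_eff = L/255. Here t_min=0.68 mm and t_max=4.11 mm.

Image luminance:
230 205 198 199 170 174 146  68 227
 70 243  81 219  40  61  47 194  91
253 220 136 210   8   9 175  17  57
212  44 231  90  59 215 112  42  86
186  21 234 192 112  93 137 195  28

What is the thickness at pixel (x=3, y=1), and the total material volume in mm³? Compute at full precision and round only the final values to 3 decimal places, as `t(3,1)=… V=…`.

span = t_max - t_min = 4.11 - 0.68 = 3.430
L(3,1) = 219, L_eff = 219/255 = 0.858824
t(3,1) = 4.11 - 3.430·0.858824 = 1.164
Σt over all 5·9 pixels = 1322767/12750 ≈ 103.7464314
V = pitch²·Σt = 1.9²·1322767/12750 = 374.525

t(3,1)=1.164 V=374.525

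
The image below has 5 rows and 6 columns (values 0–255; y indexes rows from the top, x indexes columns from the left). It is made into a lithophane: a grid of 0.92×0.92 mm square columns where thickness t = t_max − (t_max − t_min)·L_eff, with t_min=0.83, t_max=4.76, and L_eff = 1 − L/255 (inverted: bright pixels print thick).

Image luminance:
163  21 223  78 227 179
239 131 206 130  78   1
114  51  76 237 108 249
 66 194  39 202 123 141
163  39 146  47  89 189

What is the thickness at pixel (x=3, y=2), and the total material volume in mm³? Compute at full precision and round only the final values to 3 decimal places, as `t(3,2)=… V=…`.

span = t_max - t_min = 4.76 - 0.83 = 3.930
L(3,2) = 237, L_eff = 1 - 237/255 = 0.070588 (inverted)
t(3,2) = 4.76 - 3.930·0.070588 = 4.483
Σt over all 5·6 pixels = 728969/8500 ≈ 85.7610588
V = pitch²·Σt = 0.92²·728969/8500 = 72.588

t(3,2)=4.483 V=72.588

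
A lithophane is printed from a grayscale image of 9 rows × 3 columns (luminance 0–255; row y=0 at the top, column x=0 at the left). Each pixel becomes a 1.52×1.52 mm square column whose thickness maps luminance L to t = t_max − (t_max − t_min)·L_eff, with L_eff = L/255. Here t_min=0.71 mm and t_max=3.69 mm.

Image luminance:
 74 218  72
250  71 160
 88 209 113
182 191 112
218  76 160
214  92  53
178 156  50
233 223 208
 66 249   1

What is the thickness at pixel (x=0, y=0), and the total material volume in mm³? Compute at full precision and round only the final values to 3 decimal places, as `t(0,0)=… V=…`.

span = t_max - t_min = 3.69 - 0.71 = 2.980
L(0,0) = 74, L_eff = 74/255 = 0.290196
t(0,0) = 3.69 - 2.980·0.290196 = 2.825
Σt over all 9·3 pixels = 1373299/25500 ≈ 53.8548627
V = pitch²·Σt = 1.52²·1373299/25500 = 124.426

t(0,0)=2.825 V=124.426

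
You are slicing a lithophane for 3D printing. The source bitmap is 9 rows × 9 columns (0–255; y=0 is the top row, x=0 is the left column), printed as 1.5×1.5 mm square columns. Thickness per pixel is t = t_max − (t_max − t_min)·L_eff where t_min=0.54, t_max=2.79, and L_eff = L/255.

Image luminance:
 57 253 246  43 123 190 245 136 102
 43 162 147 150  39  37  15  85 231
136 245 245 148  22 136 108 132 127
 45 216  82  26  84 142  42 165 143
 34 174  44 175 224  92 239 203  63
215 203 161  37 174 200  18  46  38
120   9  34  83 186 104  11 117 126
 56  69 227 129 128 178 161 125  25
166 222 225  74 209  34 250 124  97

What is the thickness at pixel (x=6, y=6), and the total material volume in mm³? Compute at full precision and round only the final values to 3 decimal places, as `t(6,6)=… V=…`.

t(6,6)=2.693 V=306.434

span = t_max - t_min = 2.79 - 0.54 = 2.250
L(6,6) = 11, L_eff = 11/255 = 0.043137
t(6,6) = 2.79 - 2.250·0.043137 = 2.693
Σt over all 9·9 pixels = 57882/425 ≈ 136.1929412
V = pitch²·Σt = 1.5²·57882/425 = 306.434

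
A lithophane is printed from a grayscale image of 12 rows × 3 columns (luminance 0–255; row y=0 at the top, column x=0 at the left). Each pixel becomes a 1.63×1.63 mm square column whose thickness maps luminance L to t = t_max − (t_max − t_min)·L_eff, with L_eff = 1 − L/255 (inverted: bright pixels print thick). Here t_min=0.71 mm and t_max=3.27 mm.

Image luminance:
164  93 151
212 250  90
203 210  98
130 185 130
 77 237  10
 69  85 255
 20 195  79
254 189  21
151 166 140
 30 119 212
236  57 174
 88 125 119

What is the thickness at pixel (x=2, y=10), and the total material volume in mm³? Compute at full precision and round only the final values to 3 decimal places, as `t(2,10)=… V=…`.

span = t_max - t_min = 3.27 - 0.71 = 2.560
L(2,10) = 174, L_eff = 1 - 174/255 = 0.317647 (inverted)
t(2,10) = 3.27 - 2.560·0.317647 = 2.457
Σt over all 12·3 pixels = 484481/6375 ≈ 75.9970196
V = pitch²·Σt = 1.63²·484481/6375 = 201.916

t(2,10)=2.457 V=201.916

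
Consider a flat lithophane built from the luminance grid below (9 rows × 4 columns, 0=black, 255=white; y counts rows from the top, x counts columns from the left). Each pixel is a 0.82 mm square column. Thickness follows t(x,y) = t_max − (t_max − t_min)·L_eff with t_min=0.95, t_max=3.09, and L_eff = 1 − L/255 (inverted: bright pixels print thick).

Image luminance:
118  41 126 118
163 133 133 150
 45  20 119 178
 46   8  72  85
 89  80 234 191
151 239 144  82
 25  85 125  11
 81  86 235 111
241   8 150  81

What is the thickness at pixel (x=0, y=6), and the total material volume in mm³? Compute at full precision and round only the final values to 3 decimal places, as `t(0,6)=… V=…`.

t(0,6)=1.160 V=45.590

span = t_max - t_min = 3.09 - 0.95 = 2.140
L(0,6) = 25, L_eff = 1 - 25/255 = 0.901961 (inverted)
t(0,6) = 3.09 - 2.140·0.901961 = 1.160
Σt over all 9·4 pixels = 432239/6375 ≈ 67.8021961
V = pitch²·Σt = 0.82²·432239/6375 = 45.590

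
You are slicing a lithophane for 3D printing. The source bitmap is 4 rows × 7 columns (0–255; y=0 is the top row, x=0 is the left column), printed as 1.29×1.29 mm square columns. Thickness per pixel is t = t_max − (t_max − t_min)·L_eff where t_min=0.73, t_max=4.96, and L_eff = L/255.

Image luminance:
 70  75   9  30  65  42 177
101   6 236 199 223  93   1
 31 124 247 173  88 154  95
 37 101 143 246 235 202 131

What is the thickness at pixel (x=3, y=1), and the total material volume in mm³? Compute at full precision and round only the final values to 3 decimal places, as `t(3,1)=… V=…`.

span = t_max - t_min = 4.96 - 0.73 = 4.230
L(3,1) = 199, L_eff = 199/255 = 0.780392
t(3,1) = 4.96 - 4.230·0.780392 = 1.659
Σt over all 4·7 pixels = 355193/4250 ≈ 83.5748235
V = pitch²·Σt = 1.29²·355193/4250 = 139.077

t(3,1)=1.659 V=139.077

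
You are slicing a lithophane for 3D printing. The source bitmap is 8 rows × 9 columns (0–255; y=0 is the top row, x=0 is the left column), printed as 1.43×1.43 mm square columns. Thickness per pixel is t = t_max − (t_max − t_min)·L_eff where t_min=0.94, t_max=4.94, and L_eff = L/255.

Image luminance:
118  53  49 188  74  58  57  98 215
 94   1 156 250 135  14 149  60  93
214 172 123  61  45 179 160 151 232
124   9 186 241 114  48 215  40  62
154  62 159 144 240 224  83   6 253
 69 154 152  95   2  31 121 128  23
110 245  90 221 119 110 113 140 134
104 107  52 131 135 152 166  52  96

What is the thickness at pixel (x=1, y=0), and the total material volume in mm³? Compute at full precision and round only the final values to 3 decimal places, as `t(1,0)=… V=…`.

span = t_max - t_min = 4.94 - 0.94 = 4.000
L(1,0) = 53, L_eff = 53/255 = 0.207843
t(1,0) = 4.94 - 4.000·0.207843 = 4.109
Σt over all 8·9 pixels = 281192/1275 ≈ 220.5427451
V = pitch²·Σt = 1.43²·281192/1275 = 450.988

t(1,0)=4.109 V=450.988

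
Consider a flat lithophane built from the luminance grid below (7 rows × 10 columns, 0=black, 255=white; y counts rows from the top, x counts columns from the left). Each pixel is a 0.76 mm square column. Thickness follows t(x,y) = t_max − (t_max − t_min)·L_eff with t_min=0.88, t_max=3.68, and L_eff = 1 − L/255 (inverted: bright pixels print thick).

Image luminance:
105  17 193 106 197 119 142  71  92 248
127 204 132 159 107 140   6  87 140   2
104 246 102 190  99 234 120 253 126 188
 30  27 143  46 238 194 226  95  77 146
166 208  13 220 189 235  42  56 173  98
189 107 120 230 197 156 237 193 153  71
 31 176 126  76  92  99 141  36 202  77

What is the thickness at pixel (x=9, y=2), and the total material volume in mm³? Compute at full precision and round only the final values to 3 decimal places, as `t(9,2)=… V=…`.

span = t_max - t_min = 3.68 - 0.88 = 2.800
L(9,2) = 188, L_eff = 1 - 188/255 = 0.262745 (inverted)
t(9,2) = 3.68 - 2.800·0.262745 = 2.944
Σt over all 7·10 pixels = 69986/425 ≈ 164.6729412
V = pitch²·Σt = 0.76²·69986/425 = 95.115

t(9,2)=2.944 V=95.115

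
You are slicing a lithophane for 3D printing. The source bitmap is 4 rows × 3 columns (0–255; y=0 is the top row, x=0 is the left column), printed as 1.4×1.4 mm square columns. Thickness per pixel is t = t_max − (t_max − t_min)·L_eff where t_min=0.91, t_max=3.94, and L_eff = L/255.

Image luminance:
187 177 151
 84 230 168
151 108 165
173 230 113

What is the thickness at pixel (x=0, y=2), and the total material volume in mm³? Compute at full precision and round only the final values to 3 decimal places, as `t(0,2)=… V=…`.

t(0,2)=2.146 V=47.557

span = t_max - t_min = 3.94 - 0.91 = 3.030
L(0,2) = 151, L_eff = 151/255 = 0.592157
t(0,2) = 3.94 - 3.030·0.592157 = 2.146
Σt over all 4·3 pixels = 206243/8500 ≈ 24.2638824
V = pitch²·Σt = 1.4²·206243/8500 = 47.557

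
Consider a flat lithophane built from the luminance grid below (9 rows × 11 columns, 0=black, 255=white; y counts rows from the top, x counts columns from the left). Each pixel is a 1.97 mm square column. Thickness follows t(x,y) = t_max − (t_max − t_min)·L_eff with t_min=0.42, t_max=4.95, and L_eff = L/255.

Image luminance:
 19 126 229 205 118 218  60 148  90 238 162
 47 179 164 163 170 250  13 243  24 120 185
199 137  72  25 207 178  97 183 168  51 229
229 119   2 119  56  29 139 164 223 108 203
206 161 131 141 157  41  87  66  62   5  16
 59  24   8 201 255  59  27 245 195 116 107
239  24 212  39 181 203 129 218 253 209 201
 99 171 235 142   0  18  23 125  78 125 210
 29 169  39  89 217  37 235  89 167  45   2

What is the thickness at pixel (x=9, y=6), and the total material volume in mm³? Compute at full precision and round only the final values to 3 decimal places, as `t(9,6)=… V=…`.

t(9,6)=1.237 V=1024.259

span = t_max - t_min = 4.95 - 0.42 = 4.530
L(9,6) = 209, L_eff = 209/255 = 0.819608
t(9,6) = 4.95 - 4.530·0.819608 = 1.237
Σt over all 9·11 pixels = 1121673/4250 ≈ 263.9230588
V = pitch²·Σt = 1.97²·1121673/4250 = 1024.259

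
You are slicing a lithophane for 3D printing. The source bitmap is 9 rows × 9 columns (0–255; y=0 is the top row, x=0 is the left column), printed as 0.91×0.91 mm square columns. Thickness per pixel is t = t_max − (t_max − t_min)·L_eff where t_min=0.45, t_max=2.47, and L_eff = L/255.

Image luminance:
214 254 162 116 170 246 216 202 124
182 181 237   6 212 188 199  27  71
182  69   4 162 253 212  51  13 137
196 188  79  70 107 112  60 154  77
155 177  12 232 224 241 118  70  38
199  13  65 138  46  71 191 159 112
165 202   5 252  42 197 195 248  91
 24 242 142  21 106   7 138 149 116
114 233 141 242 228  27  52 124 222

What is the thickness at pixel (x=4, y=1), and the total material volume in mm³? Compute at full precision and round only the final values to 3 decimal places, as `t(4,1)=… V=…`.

t(4,1)=0.791 V=92.739

span = t_max - t_min = 2.47 - 0.45 = 2.020
L(4,1) = 212, L_eff = 212/255 = 0.831373
t(4,1) = 2.47 - 2.020·0.831373 = 0.791
Σt over all 9·9 pixels = 2855747/25500 ≈ 111.9900784
V = pitch²·Σt = 0.91²·2855747/25500 = 92.739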